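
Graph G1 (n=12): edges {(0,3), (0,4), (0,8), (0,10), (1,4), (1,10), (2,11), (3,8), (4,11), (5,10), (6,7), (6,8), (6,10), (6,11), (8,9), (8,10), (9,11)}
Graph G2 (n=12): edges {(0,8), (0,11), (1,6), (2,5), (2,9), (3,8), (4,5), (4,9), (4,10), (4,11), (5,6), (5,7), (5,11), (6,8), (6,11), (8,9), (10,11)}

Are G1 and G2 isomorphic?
Yes, isomorphic

The graphs are isomorphic.
One valid mapping φ: V(G1) → V(G2): 0→4, 1→2, 2→3, 3→10, 4→9, 5→7, 6→6, 7→1, 8→11, 9→0, 10→5, 11→8

Verify φ preserves adjacency — for each edge of G1, its image is an edge of G2:
  (0,3) → (φ(0),φ(3)) = (4,10) ∈ E(G2) ✓
  (0,4) → (φ(0),φ(4)) = (4,9) ∈ E(G2) ✓
  (0,8) → (φ(0),φ(8)) = (4,11) ∈ E(G2) ✓
  (0,10) → (φ(0),φ(10)) = (4,5) ∈ E(G2) ✓
  (1,4) → (φ(1),φ(4)) = (2,9) ∈ E(G2) ✓
  (1,10) → (φ(1),φ(10)) = (2,5) ∈ E(G2) ✓
  (2,11) → (φ(2),φ(11)) = (3,8) ∈ E(G2) ✓
  (3,8) → (φ(3),φ(8)) = (10,11) ∈ E(G2) ✓
  (4,11) → (φ(4),φ(11)) = (8,9) ∈ E(G2) ✓
  (5,10) → (φ(5),φ(10)) = (5,7) ∈ E(G2) ✓
  (6,7) → (φ(6),φ(7)) = (1,6) ∈ E(G2) ✓
  (6,8) → (φ(6),φ(8)) = (6,11) ∈ E(G2) ✓
  (6,10) → (φ(6),φ(10)) = (5,6) ∈ E(G2) ✓
  (6,11) → (φ(6),φ(11)) = (6,8) ∈ E(G2) ✓
  (8,9) → (φ(8),φ(9)) = (0,11) ∈ E(G2) ✓
  (8,10) → (φ(8),φ(10)) = (5,11) ∈ E(G2) ✓
  (9,11) → (φ(9),φ(11)) = (0,8) ∈ E(G2) ✓
All 17 edges of G1 map to edges of G2, and |E(G1)| = |E(G2)| = 17, so φ is a bijection on edges as well as vertices. Hence G1 ≅ G2.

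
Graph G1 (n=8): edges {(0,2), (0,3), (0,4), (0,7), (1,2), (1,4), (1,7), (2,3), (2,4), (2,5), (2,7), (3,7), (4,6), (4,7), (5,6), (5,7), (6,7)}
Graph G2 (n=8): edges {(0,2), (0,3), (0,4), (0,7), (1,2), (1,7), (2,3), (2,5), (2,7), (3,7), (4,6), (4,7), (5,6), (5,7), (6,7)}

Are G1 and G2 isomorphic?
No, not isomorphic

The graphs are NOT isomorphic.

Counting edges: G1 has 17 edge(s); G2 has 15 edge(s).
Edge count is an isomorphism invariant (a bijection on vertices induces a bijection on edges), so differing edge counts rule out isomorphism.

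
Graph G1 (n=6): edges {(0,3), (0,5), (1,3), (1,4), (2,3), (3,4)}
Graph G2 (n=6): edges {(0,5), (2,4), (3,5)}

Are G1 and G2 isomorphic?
No, not isomorphic

The graphs are NOT isomorphic.

Degrees in G1: deg(0)=2, deg(1)=2, deg(2)=1, deg(3)=4, deg(4)=2, deg(5)=1.
Sorted degree sequence of G1: [4, 2, 2, 2, 1, 1].
Degrees in G2: deg(0)=1, deg(1)=0, deg(2)=1, deg(3)=1, deg(4)=1, deg(5)=2.
Sorted degree sequence of G2: [2, 1, 1, 1, 1, 0].
The (sorted) degree sequence is an isomorphism invariant, so since G1 and G2 have different degree sequences they cannot be isomorphic.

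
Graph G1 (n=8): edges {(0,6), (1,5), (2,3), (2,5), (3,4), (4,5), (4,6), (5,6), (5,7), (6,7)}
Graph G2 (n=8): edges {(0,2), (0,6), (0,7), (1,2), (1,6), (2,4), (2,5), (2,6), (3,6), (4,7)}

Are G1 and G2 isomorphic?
Yes, isomorphic

The graphs are isomorphic.
One valid mapping φ: V(G1) → V(G2): 0→3, 1→5, 2→4, 3→7, 4→0, 5→2, 6→6, 7→1

Verify φ preserves adjacency — for each edge of G1, its image is an edge of G2:
  (0,6) → (φ(0),φ(6)) = (3,6) ∈ E(G2) ✓
  (1,5) → (φ(1),φ(5)) = (2,5) ∈ E(G2) ✓
  (2,3) → (φ(2),φ(3)) = (4,7) ∈ E(G2) ✓
  (2,5) → (φ(2),φ(5)) = (2,4) ∈ E(G2) ✓
  (3,4) → (φ(3),φ(4)) = (0,7) ∈ E(G2) ✓
  (4,5) → (φ(4),φ(5)) = (0,2) ∈ E(G2) ✓
  (4,6) → (φ(4),φ(6)) = (0,6) ∈ E(G2) ✓
  (5,6) → (φ(5),φ(6)) = (2,6) ∈ E(G2) ✓
  (5,7) → (φ(5),φ(7)) = (1,2) ∈ E(G2) ✓
  (6,7) → (φ(6),φ(7)) = (1,6) ∈ E(G2) ✓
All 10 edges of G1 map to edges of G2, and |E(G1)| = |E(G2)| = 10, so φ is a bijection on edges as well as vertices. Hence G1 ≅ G2.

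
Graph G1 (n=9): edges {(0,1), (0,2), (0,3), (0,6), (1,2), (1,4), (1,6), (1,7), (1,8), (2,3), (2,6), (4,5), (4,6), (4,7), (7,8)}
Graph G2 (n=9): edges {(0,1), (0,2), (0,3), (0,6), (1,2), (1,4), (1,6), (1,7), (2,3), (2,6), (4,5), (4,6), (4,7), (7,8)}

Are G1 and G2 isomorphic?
No, not isomorphic

The graphs are NOT isomorphic.

Counting edges: G1 has 15 edge(s); G2 has 14 edge(s).
Edge count is an isomorphism invariant (a bijection on vertices induces a bijection on edges), so differing edge counts rule out isomorphism.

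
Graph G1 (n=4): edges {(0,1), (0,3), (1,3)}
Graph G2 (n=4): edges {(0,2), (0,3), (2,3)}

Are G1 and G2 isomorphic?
Yes, isomorphic

The graphs are isomorphic.
One valid mapping φ: V(G1) → V(G2): 0→3, 1→0, 2→1, 3→2

Verify φ preserves adjacency — for each edge of G1, its image is an edge of G2:
  (0,1) → (φ(0),φ(1)) = (0,3) ∈ E(G2) ✓
  (0,3) → (φ(0),φ(3)) = (2,3) ∈ E(G2) ✓
  (1,3) → (φ(1),φ(3)) = (0,2) ∈ E(G2) ✓
All 3 edges of G1 map to edges of G2, and |E(G1)| = |E(G2)| = 3, so φ is a bijection on edges as well as vertices. Hence G1 ≅ G2.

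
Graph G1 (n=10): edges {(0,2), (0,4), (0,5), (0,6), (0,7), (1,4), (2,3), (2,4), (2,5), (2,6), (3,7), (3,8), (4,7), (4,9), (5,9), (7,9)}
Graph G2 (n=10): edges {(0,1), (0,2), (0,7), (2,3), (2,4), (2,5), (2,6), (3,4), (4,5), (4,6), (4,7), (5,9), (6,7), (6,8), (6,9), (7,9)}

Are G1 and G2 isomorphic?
Yes, isomorphic

The graphs are isomorphic.
One valid mapping φ: V(G1) → V(G2): 0→4, 1→8, 2→2, 3→0, 4→6, 5→5, 6→3, 7→7, 8→1, 9→9

Verify φ preserves adjacency — for each edge of G1, its image is an edge of G2:
  (0,2) → (φ(0),φ(2)) = (2,4) ∈ E(G2) ✓
  (0,4) → (φ(0),φ(4)) = (4,6) ∈ E(G2) ✓
  (0,5) → (φ(0),φ(5)) = (4,5) ∈ E(G2) ✓
  (0,6) → (φ(0),φ(6)) = (3,4) ∈ E(G2) ✓
  (0,7) → (φ(0),φ(7)) = (4,7) ∈ E(G2) ✓
  (1,4) → (φ(1),φ(4)) = (6,8) ∈ E(G2) ✓
  (2,3) → (φ(2),φ(3)) = (0,2) ∈ E(G2) ✓
  (2,4) → (φ(2),φ(4)) = (2,6) ∈ E(G2) ✓
  (2,5) → (φ(2),φ(5)) = (2,5) ∈ E(G2) ✓
  (2,6) → (φ(2),φ(6)) = (2,3) ∈ E(G2) ✓
  (3,7) → (φ(3),φ(7)) = (0,7) ∈ E(G2) ✓
  (3,8) → (φ(3),φ(8)) = (0,1) ∈ E(G2) ✓
  (4,7) → (φ(4),φ(7)) = (6,7) ∈ E(G2) ✓
  (4,9) → (φ(4),φ(9)) = (6,9) ∈ E(G2) ✓
  (5,9) → (φ(5),φ(9)) = (5,9) ∈ E(G2) ✓
  (7,9) → (φ(7),φ(9)) = (7,9) ∈ E(G2) ✓
All 16 edges of G1 map to edges of G2, and |E(G1)| = |E(G2)| = 16, so φ is a bijection on edges as well as vertices. Hence G1 ≅ G2.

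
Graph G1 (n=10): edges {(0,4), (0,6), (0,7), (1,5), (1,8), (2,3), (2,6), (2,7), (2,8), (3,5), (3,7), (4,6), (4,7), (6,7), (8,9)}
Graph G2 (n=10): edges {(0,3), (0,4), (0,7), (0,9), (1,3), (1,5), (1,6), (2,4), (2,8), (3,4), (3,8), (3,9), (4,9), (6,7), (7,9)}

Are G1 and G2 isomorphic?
No, not isomorphic

The graphs are NOT isomorphic.

Degrees in G1: deg(0)=3, deg(1)=2, deg(2)=4, deg(3)=3, deg(4)=3, deg(5)=2, deg(6)=4, deg(7)=5, deg(8)=3, deg(9)=1.
Sorted degree sequence of G1: [5, 4, 4, 3, 3, 3, 3, 2, 2, 1].
Degrees in G2: deg(0)=4, deg(1)=3, deg(2)=2, deg(3)=5, deg(4)=4, deg(5)=1, deg(6)=2, deg(7)=3, deg(8)=2, deg(9)=4.
Sorted degree sequence of G2: [5, 4, 4, 4, 3, 3, 2, 2, 2, 1].
The (sorted) degree sequence is an isomorphism invariant, so since G1 and G2 have different degree sequences they cannot be isomorphic.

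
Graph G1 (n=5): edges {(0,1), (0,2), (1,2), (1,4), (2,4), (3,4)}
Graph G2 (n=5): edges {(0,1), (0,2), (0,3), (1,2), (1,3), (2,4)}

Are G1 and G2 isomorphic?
Yes, isomorphic

The graphs are isomorphic.
One valid mapping φ: V(G1) → V(G2): 0→3, 1→0, 2→1, 3→4, 4→2

Verify φ preserves adjacency — for each edge of G1, its image is an edge of G2:
  (0,1) → (φ(0),φ(1)) = (0,3) ∈ E(G2) ✓
  (0,2) → (φ(0),φ(2)) = (1,3) ∈ E(G2) ✓
  (1,2) → (φ(1),φ(2)) = (0,1) ∈ E(G2) ✓
  (1,4) → (φ(1),φ(4)) = (0,2) ∈ E(G2) ✓
  (2,4) → (φ(2),φ(4)) = (1,2) ∈ E(G2) ✓
  (3,4) → (φ(3),φ(4)) = (2,4) ∈ E(G2) ✓
All 6 edges of G1 map to edges of G2, and |E(G1)| = |E(G2)| = 6, so φ is a bijection on edges as well as vertices. Hence G1 ≅ G2.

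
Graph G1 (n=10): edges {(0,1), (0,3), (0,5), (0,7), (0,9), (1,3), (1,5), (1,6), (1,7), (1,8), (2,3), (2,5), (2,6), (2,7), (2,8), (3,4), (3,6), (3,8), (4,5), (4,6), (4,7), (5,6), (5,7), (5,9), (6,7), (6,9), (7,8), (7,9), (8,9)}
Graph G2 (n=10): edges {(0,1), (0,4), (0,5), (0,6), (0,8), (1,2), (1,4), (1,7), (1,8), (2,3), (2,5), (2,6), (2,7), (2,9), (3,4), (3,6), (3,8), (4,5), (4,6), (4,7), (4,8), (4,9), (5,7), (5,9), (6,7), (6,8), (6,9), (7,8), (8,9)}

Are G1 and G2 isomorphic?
Yes, isomorphic

The graphs are isomorphic.
One valid mapping φ: V(G1) → V(G2): 0→1, 1→7, 2→9, 3→2, 4→3, 5→8, 6→6, 7→4, 8→5, 9→0

Verify φ preserves adjacency — for each edge of G1, its image is an edge of G2:
  (0,1) → (φ(0),φ(1)) = (1,7) ∈ E(G2) ✓
  (0,3) → (φ(0),φ(3)) = (1,2) ∈ E(G2) ✓
  (0,5) → (φ(0),φ(5)) = (1,8) ∈ E(G2) ✓
  (0,7) → (φ(0),φ(7)) = (1,4) ∈ E(G2) ✓
  (0,9) → (φ(0),φ(9)) = (0,1) ∈ E(G2) ✓
  (1,3) → (φ(1),φ(3)) = (2,7) ∈ E(G2) ✓
  (1,5) → (φ(1),φ(5)) = (7,8) ∈ E(G2) ✓
  (1,6) → (φ(1),φ(6)) = (6,7) ∈ E(G2) ✓
  (1,7) → (φ(1),φ(7)) = (4,7) ∈ E(G2) ✓
  (1,8) → (φ(1),φ(8)) = (5,7) ∈ E(G2) ✓
  (2,3) → (φ(2),φ(3)) = (2,9) ∈ E(G2) ✓
  (2,5) → (φ(2),φ(5)) = (8,9) ∈ E(G2) ✓
  (2,6) → (φ(2),φ(6)) = (6,9) ∈ E(G2) ✓
  (2,7) → (φ(2),φ(7)) = (4,9) ∈ E(G2) ✓
  (2,8) → (φ(2),φ(8)) = (5,9) ∈ E(G2) ✓
  (3,4) → (φ(3),φ(4)) = (2,3) ∈ E(G2) ✓
  (3,6) → (φ(3),φ(6)) = (2,6) ∈ E(G2) ✓
  (3,8) → (φ(3),φ(8)) = (2,5) ∈ E(G2) ✓
  (4,5) → (φ(4),φ(5)) = (3,8) ∈ E(G2) ✓
  (4,6) → (φ(4),φ(6)) = (3,6) ∈ E(G2) ✓
  (4,7) → (φ(4),φ(7)) = (3,4) ∈ E(G2) ✓
  (5,6) → (φ(5),φ(6)) = (6,8) ∈ E(G2) ✓
  (5,7) → (φ(5),φ(7)) = (4,8) ∈ E(G2) ✓
  (5,9) → (φ(5),φ(9)) = (0,8) ∈ E(G2) ✓
  (6,7) → (φ(6),φ(7)) = (4,6) ∈ E(G2) ✓
  (6,9) → (φ(6),φ(9)) = (0,6) ∈ E(G2) ✓
  (7,8) → (φ(7),φ(8)) = (4,5) ∈ E(G2) ✓
  (7,9) → (φ(7),φ(9)) = (0,4) ∈ E(G2) ✓
  (8,9) → (φ(8),φ(9)) = (0,5) ∈ E(G2) ✓
All 29 edges of G1 map to edges of G2, and |E(G1)| = |E(G2)| = 29, so φ is a bijection on edges as well as vertices. Hence G1 ≅ G2.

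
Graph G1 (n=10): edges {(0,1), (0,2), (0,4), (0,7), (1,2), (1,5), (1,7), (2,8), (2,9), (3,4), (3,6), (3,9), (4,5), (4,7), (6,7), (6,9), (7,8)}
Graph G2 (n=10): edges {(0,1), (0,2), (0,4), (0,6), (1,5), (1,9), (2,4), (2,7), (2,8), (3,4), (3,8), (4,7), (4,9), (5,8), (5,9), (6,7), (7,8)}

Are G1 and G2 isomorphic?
Yes, isomorphic

The graphs are isomorphic.
One valid mapping φ: V(G1) → V(G2): 0→2, 1→7, 2→8, 3→1, 4→0, 5→6, 6→9, 7→4, 8→3, 9→5

Verify φ preserves adjacency — for each edge of G1, its image is an edge of G2:
  (0,1) → (φ(0),φ(1)) = (2,7) ∈ E(G2) ✓
  (0,2) → (φ(0),φ(2)) = (2,8) ∈ E(G2) ✓
  (0,4) → (φ(0),φ(4)) = (0,2) ∈ E(G2) ✓
  (0,7) → (φ(0),φ(7)) = (2,4) ∈ E(G2) ✓
  (1,2) → (φ(1),φ(2)) = (7,8) ∈ E(G2) ✓
  (1,5) → (φ(1),φ(5)) = (6,7) ∈ E(G2) ✓
  (1,7) → (φ(1),φ(7)) = (4,7) ∈ E(G2) ✓
  (2,8) → (φ(2),φ(8)) = (3,8) ∈ E(G2) ✓
  (2,9) → (φ(2),φ(9)) = (5,8) ∈ E(G2) ✓
  (3,4) → (φ(3),φ(4)) = (0,1) ∈ E(G2) ✓
  (3,6) → (φ(3),φ(6)) = (1,9) ∈ E(G2) ✓
  (3,9) → (φ(3),φ(9)) = (1,5) ∈ E(G2) ✓
  (4,5) → (φ(4),φ(5)) = (0,6) ∈ E(G2) ✓
  (4,7) → (φ(4),φ(7)) = (0,4) ∈ E(G2) ✓
  (6,7) → (φ(6),φ(7)) = (4,9) ∈ E(G2) ✓
  (6,9) → (φ(6),φ(9)) = (5,9) ∈ E(G2) ✓
  (7,8) → (φ(7),φ(8)) = (3,4) ∈ E(G2) ✓
All 17 edges of G1 map to edges of G2, and |E(G1)| = |E(G2)| = 17, so φ is a bijection on edges as well as vertices. Hence G1 ≅ G2.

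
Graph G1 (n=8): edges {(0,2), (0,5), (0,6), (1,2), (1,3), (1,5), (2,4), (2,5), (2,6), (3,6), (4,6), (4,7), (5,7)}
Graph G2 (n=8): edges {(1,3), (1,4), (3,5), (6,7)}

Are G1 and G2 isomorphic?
No, not isomorphic

The graphs are NOT isomorphic.

Connected components of G1: 1 component(s) with vertex sets [[0, 1, 2, 3, 4, 5, 6, 7]], sizes [8].
Connected components of G2: 4 component(s) with vertex sets [[0], [2], [6, 7], [1, 3, 4, 5]], sizes [1, 1, 2, 4].
The number of connected components (and the multiset of component sizes) is an isomorphism invariant — an isomorphism maps each component of G1 bijectively onto a component of G2. Since G1 has 1 component(s) and G2 has 4, they cannot be isomorphic.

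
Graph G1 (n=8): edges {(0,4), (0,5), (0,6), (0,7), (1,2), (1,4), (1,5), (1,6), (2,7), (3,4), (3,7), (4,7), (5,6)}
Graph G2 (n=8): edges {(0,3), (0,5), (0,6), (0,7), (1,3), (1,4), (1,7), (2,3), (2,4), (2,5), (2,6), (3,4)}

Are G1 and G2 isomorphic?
No, not isomorphic

The graphs are NOT isomorphic.

Degrees in G1: deg(0)=4, deg(1)=4, deg(2)=2, deg(3)=2, deg(4)=4, deg(5)=3, deg(6)=3, deg(7)=4.
Sorted degree sequence of G1: [4, 4, 4, 4, 3, 3, 2, 2].
Degrees in G2: deg(0)=4, deg(1)=3, deg(2)=4, deg(3)=4, deg(4)=3, deg(5)=2, deg(6)=2, deg(7)=2.
Sorted degree sequence of G2: [4, 4, 4, 3, 3, 2, 2, 2].
The (sorted) degree sequence is an isomorphism invariant, so since G1 and G2 have different degree sequences they cannot be isomorphic.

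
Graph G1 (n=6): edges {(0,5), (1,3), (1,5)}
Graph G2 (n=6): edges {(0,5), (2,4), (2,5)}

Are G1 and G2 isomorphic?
Yes, isomorphic

The graphs are isomorphic.
One valid mapping φ: V(G1) → V(G2): 0→0, 1→2, 2→3, 3→4, 4→1, 5→5

Verify φ preserves adjacency — for each edge of G1, its image is an edge of G2:
  (0,5) → (φ(0),φ(5)) = (0,5) ∈ E(G2) ✓
  (1,3) → (φ(1),φ(3)) = (2,4) ∈ E(G2) ✓
  (1,5) → (φ(1),φ(5)) = (2,5) ∈ E(G2) ✓
All 3 edges of G1 map to edges of G2, and |E(G1)| = |E(G2)| = 3, so φ is a bijection on edges as well as vertices. Hence G1 ≅ G2.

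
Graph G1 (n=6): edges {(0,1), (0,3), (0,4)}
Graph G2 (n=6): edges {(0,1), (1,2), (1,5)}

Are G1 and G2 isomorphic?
Yes, isomorphic

The graphs are isomorphic.
One valid mapping φ: V(G1) → V(G2): 0→1, 1→2, 2→3, 3→5, 4→0, 5→4

Verify φ preserves adjacency — for each edge of G1, its image is an edge of G2:
  (0,1) → (φ(0),φ(1)) = (1,2) ∈ E(G2) ✓
  (0,3) → (φ(0),φ(3)) = (1,5) ∈ E(G2) ✓
  (0,4) → (φ(0),φ(4)) = (0,1) ∈ E(G2) ✓
All 3 edges of G1 map to edges of G2, and |E(G1)| = |E(G2)| = 3, so φ is a bijection on edges as well as vertices. Hence G1 ≅ G2.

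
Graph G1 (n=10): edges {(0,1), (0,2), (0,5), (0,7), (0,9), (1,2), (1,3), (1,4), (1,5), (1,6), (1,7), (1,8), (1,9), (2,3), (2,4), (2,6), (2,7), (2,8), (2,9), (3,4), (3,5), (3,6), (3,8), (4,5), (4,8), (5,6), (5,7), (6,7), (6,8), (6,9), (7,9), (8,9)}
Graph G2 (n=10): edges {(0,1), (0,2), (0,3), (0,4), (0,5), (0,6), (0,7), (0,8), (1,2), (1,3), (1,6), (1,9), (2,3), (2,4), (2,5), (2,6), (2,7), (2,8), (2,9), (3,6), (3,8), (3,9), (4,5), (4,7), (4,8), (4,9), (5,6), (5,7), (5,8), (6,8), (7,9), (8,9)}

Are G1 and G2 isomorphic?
Yes, isomorphic

The graphs are isomorphic.
One valid mapping φ: V(G1) → V(G2): 0→7, 1→2, 2→0, 3→3, 4→1, 5→9, 6→8, 7→4, 8→6, 9→5

Verify φ preserves adjacency — for each edge of G1, its image is an edge of G2:
  (0,1) → (φ(0),φ(1)) = (2,7) ∈ E(G2) ✓
  (0,2) → (φ(0),φ(2)) = (0,7) ∈ E(G2) ✓
  (0,5) → (φ(0),φ(5)) = (7,9) ∈ E(G2) ✓
  (0,7) → (φ(0),φ(7)) = (4,7) ∈ E(G2) ✓
  (0,9) → (φ(0),φ(9)) = (5,7) ∈ E(G2) ✓
  (1,2) → (φ(1),φ(2)) = (0,2) ∈ E(G2) ✓
  (1,3) → (φ(1),φ(3)) = (2,3) ∈ E(G2) ✓
  (1,4) → (φ(1),φ(4)) = (1,2) ∈ E(G2) ✓
  (1,5) → (φ(1),φ(5)) = (2,9) ∈ E(G2) ✓
  (1,6) → (φ(1),φ(6)) = (2,8) ∈ E(G2) ✓
  (1,7) → (φ(1),φ(7)) = (2,4) ∈ E(G2) ✓
  (1,8) → (φ(1),φ(8)) = (2,6) ∈ E(G2) ✓
  (1,9) → (φ(1),φ(9)) = (2,5) ∈ E(G2) ✓
  (2,3) → (φ(2),φ(3)) = (0,3) ∈ E(G2) ✓
  (2,4) → (φ(2),φ(4)) = (0,1) ∈ E(G2) ✓
  (2,6) → (φ(2),φ(6)) = (0,8) ∈ E(G2) ✓
  (2,7) → (φ(2),φ(7)) = (0,4) ∈ E(G2) ✓
  (2,8) → (φ(2),φ(8)) = (0,6) ∈ E(G2) ✓
  (2,9) → (φ(2),φ(9)) = (0,5) ∈ E(G2) ✓
  (3,4) → (φ(3),φ(4)) = (1,3) ∈ E(G2) ✓
  (3,5) → (φ(3),φ(5)) = (3,9) ∈ E(G2) ✓
  (3,6) → (φ(3),φ(6)) = (3,8) ∈ E(G2) ✓
  (3,8) → (φ(3),φ(8)) = (3,6) ∈ E(G2) ✓
  (4,5) → (φ(4),φ(5)) = (1,9) ∈ E(G2) ✓
  (4,8) → (φ(4),φ(8)) = (1,6) ∈ E(G2) ✓
  (5,6) → (φ(5),φ(6)) = (8,9) ∈ E(G2) ✓
  (5,7) → (φ(5),φ(7)) = (4,9) ∈ E(G2) ✓
  (6,7) → (φ(6),φ(7)) = (4,8) ∈ E(G2) ✓
  (6,8) → (φ(6),φ(8)) = (6,8) ∈ E(G2) ✓
  (6,9) → (φ(6),φ(9)) = (5,8) ∈ E(G2) ✓
  (7,9) → (φ(7),φ(9)) = (4,5) ∈ E(G2) ✓
  (8,9) → (φ(8),φ(9)) = (5,6) ∈ E(G2) ✓
All 32 edges of G1 map to edges of G2, and |E(G1)| = |E(G2)| = 32, so φ is a bijection on edges as well as vertices. Hence G1 ≅ G2.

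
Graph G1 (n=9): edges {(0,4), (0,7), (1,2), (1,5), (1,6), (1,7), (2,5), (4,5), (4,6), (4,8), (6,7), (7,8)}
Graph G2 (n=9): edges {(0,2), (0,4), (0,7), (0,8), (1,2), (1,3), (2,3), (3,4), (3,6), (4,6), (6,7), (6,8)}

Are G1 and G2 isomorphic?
Yes, isomorphic

The graphs are isomorphic.
One valid mapping φ: V(G1) → V(G2): 0→7, 1→3, 2→1, 3→5, 4→0, 5→2, 6→4, 7→6, 8→8

Verify φ preserves adjacency — for each edge of G1, its image is an edge of G2:
  (0,4) → (φ(0),φ(4)) = (0,7) ∈ E(G2) ✓
  (0,7) → (φ(0),φ(7)) = (6,7) ∈ E(G2) ✓
  (1,2) → (φ(1),φ(2)) = (1,3) ∈ E(G2) ✓
  (1,5) → (φ(1),φ(5)) = (2,3) ∈ E(G2) ✓
  (1,6) → (φ(1),φ(6)) = (3,4) ∈ E(G2) ✓
  (1,7) → (φ(1),φ(7)) = (3,6) ∈ E(G2) ✓
  (2,5) → (φ(2),φ(5)) = (1,2) ∈ E(G2) ✓
  (4,5) → (φ(4),φ(5)) = (0,2) ∈ E(G2) ✓
  (4,6) → (φ(4),φ(6)) = (0,4) ∈ E(G2) ✓
  (4,8) → (φ(4),φ(8)) = (0,8) ∈ E(G2) ✓
  (6,7) → (φ(6),φ(7)) = (4,6) ∈ E(G2) ✓
  (7,8) → (φ(7),φ(8)) = (6,8) ∈ E(G2) ✓
All 12 edges of G1 map to edges of G2, and |E(G1)| = |E(G2)| = 12, so φ is a bijection on edges as well as vertices. Hence G1 ≅ G2.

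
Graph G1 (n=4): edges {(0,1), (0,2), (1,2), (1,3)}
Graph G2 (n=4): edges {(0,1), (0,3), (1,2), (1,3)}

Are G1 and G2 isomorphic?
Yes, isomorphic

The graphs are isomorphic.
One valid mapping φ: V(G1) → V(G2): 0→0, 1→1, 2→3, 3→2

Verify φ preserves adjacency — for each edge of G1, its image is an edge of G2:
  (0,1) → (φ(0),φ(1)) = (0,1) ∈ E(G2) ✓
  (0,2) → (φ(0),φ(2)) = (0,3) ∈ E(G2) ✓
  (1,2) → (φ(1),φ(2)) = (1,3) ∈ E(G2) ✓
  (1,3) → (φ(1),φ(3)) = (1,2) ∈ E(G2) ✓
All 4 edges of G1 map to edges of G2, and |E(G1)| = |E(G2)| = 4, so φ is a bijection on edges as well as vertices. Hence G1 ≅ G2.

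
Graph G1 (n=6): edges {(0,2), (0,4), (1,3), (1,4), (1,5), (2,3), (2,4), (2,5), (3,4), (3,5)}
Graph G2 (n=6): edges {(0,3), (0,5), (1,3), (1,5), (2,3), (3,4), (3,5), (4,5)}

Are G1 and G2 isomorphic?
No, not isomorphic

The graphs are NOT isomorphic.

Counting triangles (3-cliques): G1 has 5, G2 has 3.
Triangle count is an isomorphism invariant, so differing triangle counts rule out isomorphism.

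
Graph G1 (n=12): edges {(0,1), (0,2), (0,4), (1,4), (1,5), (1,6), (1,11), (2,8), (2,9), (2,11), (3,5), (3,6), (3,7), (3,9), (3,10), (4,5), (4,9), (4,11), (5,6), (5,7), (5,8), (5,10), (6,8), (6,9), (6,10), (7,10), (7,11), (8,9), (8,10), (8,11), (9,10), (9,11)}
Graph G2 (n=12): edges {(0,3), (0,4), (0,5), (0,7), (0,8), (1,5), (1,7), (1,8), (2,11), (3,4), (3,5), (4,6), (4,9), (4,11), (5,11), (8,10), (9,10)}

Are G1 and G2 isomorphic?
No, not isomorphic

The graphs are NOT isomorphic.

Counting triangles (3-cliques): G1 has 24, G2 has 2.
Triangle count is an isomorphism invariant, so differing triangle counts rule out isomorphism.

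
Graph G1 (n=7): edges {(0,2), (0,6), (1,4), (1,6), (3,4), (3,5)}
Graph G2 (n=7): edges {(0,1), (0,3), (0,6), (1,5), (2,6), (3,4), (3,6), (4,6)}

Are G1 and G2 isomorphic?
No, not isomorphic

The graphs are NOT isomorphic.

Counting triangles (3-cliques): G1 has 0, G2 has 2.
Triangle count is an isomorphism invariant, so differing triangle counts rule out isomorphism.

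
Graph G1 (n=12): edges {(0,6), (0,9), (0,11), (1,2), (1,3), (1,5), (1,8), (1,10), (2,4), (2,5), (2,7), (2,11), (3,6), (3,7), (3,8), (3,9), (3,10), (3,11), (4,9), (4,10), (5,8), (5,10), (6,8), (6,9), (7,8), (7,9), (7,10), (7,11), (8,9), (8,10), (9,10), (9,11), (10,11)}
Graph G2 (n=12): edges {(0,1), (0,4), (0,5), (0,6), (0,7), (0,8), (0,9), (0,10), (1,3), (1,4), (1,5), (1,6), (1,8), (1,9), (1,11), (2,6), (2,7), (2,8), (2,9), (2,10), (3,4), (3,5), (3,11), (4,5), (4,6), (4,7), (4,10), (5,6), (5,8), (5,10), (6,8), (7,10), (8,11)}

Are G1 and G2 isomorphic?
Yes, isomorphic

The graphs are isomorphic.
One valid mapping φ: V(G1) → V(G2): 0→11, 1→10, 2→2, 3→5, 4→9, 5→7, 6→3, 7→6, 8→4, 9→1, 10→0, 11→8

Verify φ preserves adjacency — for each edge of G1, its image is an edge of G2:
  (0,6) → (φ(0),φ(6)) = (3,11) ∈ E(G2) ✓
  (0,9) → (φ(0),φ(9)) = (1,11) ∈ E(G2) ✓
  (0,11) → (φ(0),φ(11)) = (8,11) ∈ E(G2) ✓
  (1,2) → (φ(1),φ(2)) = (2,10) ∈ E(G2) ✓
  (1,3) → (φ(1),φ(3)) = (5,10) ∈ E(G2) ✓
  (1,5) → (φ(1),φ(5)) = (7,10) ∈ E(G2) ✓
  (1,8) → (φ(1),φ(8)) = (4,10) ∈ E(G2) ✓
  (1,10) → (φ(1),φ(10)) = (0,10) ∈ E(G2) ✓
  (2,4) → (φ(2),φ(4)) = (2,9) ∈ E(G2) ✓
  (2,5) → (φ(2),φ(5)) = (2,7) ∈ E(G2) ✓
  (2,7) → (φ(2),φ(7)) = (2,6) ∈ E(G2) ✓
  (2,11) → (φ(2),φ(11)) = (2,8) ∈ E(G2) ✓
  (3,6) → (φ(3),φ(6)) = (3,5) ∈ E(G2) ✓
  (3,7) → (φ(3),φ(7)) = (5,6) ∈ E(G2) ✓
  (3,8) → (φ(3),φ(8)) = (4,5) ∈ E(G2) ✓
  (3,9) → (φ(3),φ(9)) = (1,5) ∈ E(G2) ✓
  (3,10) → (φ(3),φ(10)) = (0,5) ∈ E(G2) ✓
  (3,11) → (φ(3),φ(11)) = (5,8) ∈ E(G2) ✓
  (4,9) → (φ(4),φ(9)) = (1,9) ∈ E(G2) ✓
  (4,10) → (φ(4),φ(10)) = (0,9) ∈ E(G2) ✓
  (5,8) → (φ(5),φ(8)) = (4,7) ∈ E(G2) ✓
  (5,10) → (φ(5),φ(10)) = (0,7) ∈ E(G2) ✓
  (6,8) → (φ(6),φ(8)) = (3,4) ∈ E(G2) ✓
  (6,9) → (φ(6),φ(9)) = (1,3) ∈ E(G2) ✓
  (7,8) → (φ(7),φ(8)) = (4,6) ∈ E(G2) ✓
  (7,9) → (φ(7),φ(9)) = (1,6) ∈ E(G2) ✓
  (7,10) → (φ(7),φ(10)) = (0,6) ∈ E(G2) ✓
  (7,11) → (φ(7),φ(11)) = (6,8) ∈ E(G2) ✓
  (8,9) → (φ(8),φ(9)) = (1,4) ∈ E(G2) ✓
  (8,10) → (φ(8),φ(10)) = (0,4) ∈ E(G2) ✓
  (9,10) → (φ(9),φ(10)) = (0,1) ∈ E(G2) ✓
  (9,11) → (φ(9),φ(11)) = (1,8) ∈ E(G2) ✓
  (10,11) → (φ(10),φ(11)) = (0,8) ∈ E(G2) ✓
All 33 edges of G1 map to edges of G2, and |E(G1)| = |E(G2)| = 33, so φ is a bijection on edges as well as vertices. Hence G1 ≅ G2.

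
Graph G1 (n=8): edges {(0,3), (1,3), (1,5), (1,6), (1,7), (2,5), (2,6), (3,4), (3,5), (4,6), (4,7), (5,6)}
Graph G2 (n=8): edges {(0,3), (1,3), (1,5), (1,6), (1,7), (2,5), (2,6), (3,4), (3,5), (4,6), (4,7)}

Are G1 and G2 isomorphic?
No, not isomorphic

The graphs are NOT isomorphic.

Counting edges: G1 has 12 edge(s); G2 has 11 edge(s).
Edge count is an isomorphism invariant (a bijection on vertices induces a bijection on edges), so differing edge counts rule out isomorphism.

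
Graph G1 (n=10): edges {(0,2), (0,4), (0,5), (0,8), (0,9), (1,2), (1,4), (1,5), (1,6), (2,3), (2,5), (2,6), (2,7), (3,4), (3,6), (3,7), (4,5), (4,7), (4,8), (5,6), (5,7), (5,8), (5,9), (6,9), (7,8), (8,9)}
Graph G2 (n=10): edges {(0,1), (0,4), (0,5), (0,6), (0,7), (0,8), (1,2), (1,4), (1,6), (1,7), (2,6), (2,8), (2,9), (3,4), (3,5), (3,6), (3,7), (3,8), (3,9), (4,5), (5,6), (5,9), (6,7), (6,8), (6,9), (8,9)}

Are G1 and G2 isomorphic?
Yes, isomorphic

The graphs are isomorphic.
One valid mapping φ: V(G1) → V(G2): 0→8, 1→7, 2→0, 3→4, 4→3, 5→6, 6→1, 7→5, 8→9, 9→2

Verify φ preserves adjacency — for each edge of G1, its image is an edge of G2:
  (0,2) → (φ(0),φ(2)) = (0,8) ∈ E(G2) ✓
  (0,4) → (φ(0),φ(4)) = (3,8) ∈ E(G2) ✓
  (0,5) → (φ(0),φ(5)) = (6,8) ∈ E(G2) ✓
  (0,8) → (φ(0),φ(8)) = (8,9) ∈ E(G2) ✓
  (0,9) → (φ(0),φ(9)) = (2,8) ∈ E(G2) ✓
  (1,2) → (φ(1),φ(2)) = (0,7) ∈ E(G2) ✓
  (1,4) → (φ(1),φ(4)) = (3,7) ∈ E(G2) ✓
  (1,5) → (φ(1),φ(5)) = (6,7) ∈ E(G2) ✓
  (1,6) → (φ(1),φ(6)) = (1,7) ∈ E(G2) ✓
  (2,3) → (φ(2),φ(3)) = (0,4) ∈ E(G2) ✓
  (2,5) → (φ(2),φ(5)) = (0,6) ∈ E(G2) ✓
  (2,6) → (φ(2),φ(6)) = (0,1) ∈ E(G2) ✓
  (2,7) → (φ(2),φ(7)) = (0,5) ∈ E(G2) ✓
  (3,4) → (φ(3),φ(4)) = (3,4) ∈ E(G2) ✓
  (3,6) → (φ(3),φ(6)) = (1,4) ∈ E(G2) ✓
  (3,7) → (φ(3),φ(7)) = (4,5) ∈ E(G2) ✓
  (4,5) → (φ(4),φ(5)) = (3,6) ∈ E(G2) ✓
  (4,7) → (φ(4),φ(7)) = (3,5) ∈ E(G2) ✓
  (4,8) → (φ(4),φ(8)) = (3,9) ∈ E(G2) ✓
  (5,6) → (φ(5),φ(6)) = (1,6) ∈ E(G2) ✓
  (5,7) → (φ(5),φ(7)) = (5,6) ∈ E(G2) ✓
  (5,8) → (φ(5),φ(8)) = (6,9) ∈ E(G2) ✓
  (5,9) → (φ(5),φ(9)) = (2,6) ∈ E(G2) ✓
  (6,9) → (φ(6),φ(9)) = (1,2) ∈ E(G2) ✓
  (7,8) → (φ(7),φ(8)) = (5,9) ∈ E(G2) ✓
  (8,9) → (φ(8),φ(9)) = (2,9) ∈ E(G2) ✓
All 26 edges of G1 map to edges of G2, and |E(G1)| = |E(G2)| = 26, so φ is a bijection on edges as well as vertices. Hence G1 ≅ G2.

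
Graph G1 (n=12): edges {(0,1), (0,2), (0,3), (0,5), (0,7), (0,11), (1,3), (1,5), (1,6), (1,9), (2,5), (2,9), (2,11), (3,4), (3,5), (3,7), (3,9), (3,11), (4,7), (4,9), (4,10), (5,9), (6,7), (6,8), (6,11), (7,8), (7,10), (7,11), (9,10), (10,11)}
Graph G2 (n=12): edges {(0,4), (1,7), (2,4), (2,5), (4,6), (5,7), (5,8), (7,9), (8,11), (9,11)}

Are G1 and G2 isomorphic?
No, not isomorphic

The graphs are NOT isomorphic.

Connected components of G1: 1 component(s) with vertex sets [[0, 1, 2, 3, 4, 5, 6, 7, 8, 9, 10, 11]], sizes [12].
Connected components of G2: 3 component(s) with vertex sets [[3], [10], [0, 1, 2, 4, 5, 6, 7, 8, 9, 11]], sizes [1, 1, 10].
The number of connected components (and the multiset of component sizes) is an isomorphism invariant — an isomorphism maps each component of G1 bijectively onto a component of G2. Since G1 has 1 component(s) and G2 has 3, they cannot be isomorphic.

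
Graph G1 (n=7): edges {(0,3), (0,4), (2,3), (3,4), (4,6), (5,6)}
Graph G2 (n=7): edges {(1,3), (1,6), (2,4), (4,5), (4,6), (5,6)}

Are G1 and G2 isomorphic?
Yes, isomorphic

The graphs are isomorphic.
One valid mapping φ: V(G1) → V(G2): 0→5, 1→0, 2→2, 3→4, 4→6, 5→3, 6→1

Verify φ preserves adjacency — for each edge of G1, its image is an edge of G2:
  (0,3) → (φ(0),φ(3)) = (4,5) ∈ E(G2) ✓
  (0,4) → (φ(0),φ(4)) = (5,6) ∈ E(G2) ✓
  (2,3) → (φ(2),φ(3)) = (2,4) ∈ E(G2) ✓
  (3,4) → (φ(3),φ(4)) = (4,6) ∈ E(G2) ✓
  (4,6) → (φ(4),φ(6)) = (1,6) ∈ E(G2) ✓
  (5,6) → (φ(5),φ(6)) = (1,3) ∈ E(G2) ✓
All 6 edges of G1 map to edges of G2, and |E(G1)| = |E(G2)| = 6, so φ is a bijection on edges as well as vertices. Hence G1 ≅ G2.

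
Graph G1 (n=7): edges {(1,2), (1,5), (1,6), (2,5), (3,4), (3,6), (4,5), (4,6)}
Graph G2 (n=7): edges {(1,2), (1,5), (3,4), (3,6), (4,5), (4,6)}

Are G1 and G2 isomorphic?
No, not isomorphic

The graphs are NOT isomorphic.

Counting edges: G1 has 8 edge(s); G2 has 6 edge(s).
Edge count is an isomorphism invariant (a bijection on vertices induces a bijection on edges), so differing edge counts rule out isomorphism.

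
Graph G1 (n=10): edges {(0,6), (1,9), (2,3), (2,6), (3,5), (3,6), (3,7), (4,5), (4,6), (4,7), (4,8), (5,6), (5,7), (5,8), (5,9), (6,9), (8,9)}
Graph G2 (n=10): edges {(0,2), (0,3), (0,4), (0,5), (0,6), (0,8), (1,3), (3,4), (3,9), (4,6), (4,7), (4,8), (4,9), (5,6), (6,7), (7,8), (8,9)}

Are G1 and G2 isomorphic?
Yes, isomorphic

The graphs are isomorphic.
One valid mapping φ: V(G1) → V(G2): 0→2, 1→1, 2→5, 3→6, 4→8, 5→4, 6→0, 7→7, 8→9, 9→3

Verify φ preserves adjacency — for each edge of G1, its image is an edge of G2:
  (0,6) → (φ(0),φ(6)) = (0,2) ∈ E(G2) ✓
  (1,9) → (φ(1),φ(9)) = (1,3) ∈ E(G2) ✓
  (2,3) → (φ(2),φ(3)) = (5,6) ∈ E(G2) ✓
  (2,6) → (φ(2),φ(6)) = (0,5) ∈ E(G2) ✓
  (3,5) → (φ(3),φ(5)) = (4,6) ∈ E(G2) ✓
  (3,6) → (φ(3),φ(6)) = (0,6) ∈ E(G2) ✓
  (3,7) → (φ(3),φ(7)) = (6,7) ∈ E(G2) ✓
  (4,5) → (φ(4),φ(5)) = (4,8) ∈ E(G2) ✓
  (4,6) → (φ(4),φ(6)) = (0,8) ∈ E(G2) ✓
  (4,7) → (φ(4),φ(7)) = (7,8) ∈ E(G2) ✓
  (4,8) → (φ(4),φ(8)) = (8,9) ∈ E(G2) ✓
  (5,6) → (φ(5),φ(6)) = (0,4) ∈ E(G2) ✓
  (5,7) → (φ(5),φ(7)) = (4,7) ∈ E(G2) ✓
  (5,8) → (φ(5),φ(8)) = (4,9) ∈ E(G2) ✓
  (5,9) → (φ(5),φ(9)) = (3,4) ∈ E(G2) ✓
  (6,9) → (φ(6),φ(9)) = (0,3) ∈ E(G2) ✓
  (8,9) → (φ(8),φ(9)) = (3,9) ∈ E(G2) ✓
All 17 edges of G1 map to edges of G2, and |E(G1)| = |E(G2)| = 17, so φ is a bijection on edges as well as vertices. Hence G1 ≅ G2.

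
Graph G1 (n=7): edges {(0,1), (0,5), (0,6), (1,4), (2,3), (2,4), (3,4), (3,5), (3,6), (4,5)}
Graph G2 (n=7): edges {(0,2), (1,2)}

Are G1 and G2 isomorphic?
No, not isomorphic

The graphs are NOT isomorphic.

Connected components of G1: 1 component(s) with vertex sets [[0, 1, 2, 3, 4, 5, 6]], sizes [7].
Connected components of G2: 5 component(s) with vertex sets [[3], [4], [5], [6], [0, 1, 2]], sizes [1, 1, 1, 1, 3].
The number of connected components (and the multiset of component sizes) is an isomorphism invariant — an isomorphism maps each component of G1 bijectively onto a component of G2. Since G1 has 1 component(s) and G2 has 5, they cannot be isomorphic.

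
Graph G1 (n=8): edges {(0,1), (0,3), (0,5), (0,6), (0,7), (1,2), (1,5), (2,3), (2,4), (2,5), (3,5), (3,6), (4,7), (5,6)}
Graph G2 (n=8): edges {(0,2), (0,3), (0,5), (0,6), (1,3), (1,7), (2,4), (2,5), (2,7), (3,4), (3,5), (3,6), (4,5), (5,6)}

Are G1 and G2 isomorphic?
Yes, isomorphic

The graphs are isomorphic.
One valid mapping φ: V(G1) → V(G2): 0→3, 1→4, 2→2, 3→0, 4→7, 5→5, 6→6, 7→1

Verify φ preserves adjacency — for each edge of G1, its image is an edge of G2:
  (0,1) → (φ(0),φ(1)) = (3,4) ∈ E(G2) ✓
  (0,3) → (φ(0),φ(3)) = (0,3) ∈ E(G2) ✓
  (0,5) → (φ(0),φ(5)) = (3,5) ∈ E(G2) ✓
  (0,6) → (φ(0),φ(6)) = (3,6) ∈ E(G2) ✓
  (0,7) → (φ(0),φ(7)) = (1,3) ∈ E(G2) ✓
  (1,2) → (φ(1),φ(2)) = (2,4) ∈ E(G2) ✓
  (1,5) → (φ(1),φ(5)) = (4,5) ∈ E(G2) ✓
  (2,3) → (φ(2),φ(3)) = (0,2) ∈ E(G2) ✓
  (2,4) → (φ(2),φ(4)) = (2,7) ∈ E(G2) ✓
  (2,5) → (φ(2),φ(5)) = (2,5) ∈ E(G2) ✓
  (3,5) → (φ(3),φ(5)) = (0,5) ∈ E(G2) ✓
  (3,6) → (φ(3),φ(6)) = (0,6) ∈ E(G2) ✓
  (4,7) → (φ(4),φ(7)) = (1,7) ∈ E(G2) ✓
  (5,6) → (φ(5),φ(6)) = (5,6) ∈ E(G2) ✓
All 14 edges of G1 map to edges of G2, and |E(G1)| = |E(G2)| = 14, so φ is a bijection on edges as well as vertices. Hence G1 ≅ G2.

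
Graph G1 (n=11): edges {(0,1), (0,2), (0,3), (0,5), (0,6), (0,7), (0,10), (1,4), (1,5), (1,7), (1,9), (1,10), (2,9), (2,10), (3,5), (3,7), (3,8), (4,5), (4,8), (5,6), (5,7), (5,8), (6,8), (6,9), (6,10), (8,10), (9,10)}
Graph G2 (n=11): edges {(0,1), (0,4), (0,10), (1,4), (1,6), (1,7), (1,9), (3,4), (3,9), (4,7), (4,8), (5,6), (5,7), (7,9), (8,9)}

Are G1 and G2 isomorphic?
No, not isomorphic

The graphs are NOT isomorphic.

Connected components of G1: 1 component(s) with vertex sets [[0, 1, 2, 3, 4, 5, 6, 7, 8, 9, 10]], sizes [11].
Connected components of G2: 2 component(s) with vertex sets [[2], [0, 1, 3, 4, 5, 6, 7, 8, 9, 10]], sizes [1, 10].
The number of connected components (and the multiset of component sizes) is an isomorphism invariant — an isomorphism maps each component of G1 bijectively onto a component of G2. Since G1 has 1 component(s) and G2 has 2, they cannot be isomorphic.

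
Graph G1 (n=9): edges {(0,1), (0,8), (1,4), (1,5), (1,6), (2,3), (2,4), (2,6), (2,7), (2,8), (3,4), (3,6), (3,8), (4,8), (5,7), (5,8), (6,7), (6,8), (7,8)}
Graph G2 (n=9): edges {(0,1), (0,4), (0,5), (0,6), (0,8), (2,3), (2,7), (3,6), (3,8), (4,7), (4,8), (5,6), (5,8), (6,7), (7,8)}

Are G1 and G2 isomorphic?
No, not isomorphic

The graphs are NOT isomorphic.

Degrees in G1: deg(0)=2, deg(1)=4, deg(2)=5, deg(3)=4, deg(4)=4, deg(5)=3, deg(6)=5, deg(7)=4, deg(8)=7.
Sorted degree sequence of G1: [7, 5, 5, 4, 4, 4, 4, 3, 2].
Degrees in G2: deg(0)=5, deg(1)=1, deg(2)=2, deg(3)=3, deg(4)=3, deg(5)=3, deg(6)=4, deg(7)=4, deg(8)=5.
Sorted degree sequence of G2: [5, 5, 4, 4, 3, 3, 3, 2, 1].
The (sorted) degree sequence is an isomorphism invariant, so since G1 and G2 have different degree sequences they cannot be isomorphic.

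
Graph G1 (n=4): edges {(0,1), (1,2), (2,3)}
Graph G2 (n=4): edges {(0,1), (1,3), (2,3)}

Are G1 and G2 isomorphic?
Yes, isomorphic

The graphs are isomorphic.
One valid mapping φ: V(G1) → V(G2): 0→0, 1→1, 2→3, 3→2

Verify φ preserves adjacency — for each edge of G1, its image is an edge of G2:
  (0,1) → (φ(0),φ(1)) = (0,1) ∈ E(G2) ✓
  (1,2) → (φ(1),φ(2)) = (1,3) ∈ E(G2) ✓
  (2,3) → (φ(2),φ(3)) = (2,3) ∈ E(G2) ✓
All 3 edges of G1 map to edges of G2, and |E(G1)| = |E(G2)| = 3, so φ is a bijection on edges as well as vertices. Hence G1 ≅ G2.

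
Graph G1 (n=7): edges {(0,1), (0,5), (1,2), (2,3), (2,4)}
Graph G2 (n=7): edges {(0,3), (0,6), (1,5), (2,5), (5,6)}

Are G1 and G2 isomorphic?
Yes, isomorphic

The graphs are isomorphic.
One valid mapping φ: V(G1) → V(G2): 0→0, 1→6, 2→5, 3→1, 4→2, 5→3, 6→4

Verify φ preserves adjacency — for each edge of G1, its image is an edge of G2:
  (0,1) → (φ(0),φ(1)) = (0,6) ∈ E(G2) ✓
  (0,5) → (φ(0),φ(5)) = (0,3) ∈ E(G2) ✓
  (1,2) → (φ(1),φ(2)) = (5,6) ∈ E(G2) ✓
  (2,3) → (φ(2),φ(3)) = (1,5) ∈ E(G2) ✓
  (2,4) → (φ(2),φ(4)) = (2,5) ∈ E(G2) ✓
All 5 edges of G1 map to edges of G2, and |E(G1)| = |E(G2)| = 5, so φ is a bijection on edges as well as vertices. Hence G1 ≅ G2.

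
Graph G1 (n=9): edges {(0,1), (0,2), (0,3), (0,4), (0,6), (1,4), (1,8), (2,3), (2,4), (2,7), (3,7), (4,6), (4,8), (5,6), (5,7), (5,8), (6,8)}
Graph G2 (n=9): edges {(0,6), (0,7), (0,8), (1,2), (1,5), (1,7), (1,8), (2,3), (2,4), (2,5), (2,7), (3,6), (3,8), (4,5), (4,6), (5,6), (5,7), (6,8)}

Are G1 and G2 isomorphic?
No, not isomorphic

The graphs are NOT isomorphic.

Degrees in G1: deg(0)=5, deg(1)=3, deg(2)=4, deg(3)=3, deg(4)=5, deg(5)=3, deg(6)=4, deg(7)=3, deg(8)=4.
Sorted degree sequence of G1: [5, 5, 4, 4, 4, 3, 3, 3, 3].
Degrees in G2: deg(0)=3, deg(1)=4, deg(2)=5, deg(3)=3, deg(4)=3, deg(5)=5, deg(6)=5, deg(7)=4, deg(8)=4.
Sorted degree sequence of G2: [5, 5, 5, 4, 4, 4, 3, 3, 3].
The (sorted) degree sequence is an isomorphism invariant, so since G1 and G2 have different degree sequences they cannot be isomorphic.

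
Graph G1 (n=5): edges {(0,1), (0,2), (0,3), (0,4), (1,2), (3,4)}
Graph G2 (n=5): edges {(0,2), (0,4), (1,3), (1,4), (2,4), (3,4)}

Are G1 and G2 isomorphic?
Yes, isomorphic

The graphs are isomorphic.
One valid mapping φ: V(G1) → V(G2): 0→4, 1→2, 2→0, 3→3, 4→1

Verify φ preserves adjacency — for each edge of G1, its image is an edge of G2:
  (0,1) → (φ(0),φ(1)) = (2,4) ∈ E(G2) ✓
  (0,2) → (φ(0),φ(2)) = (0,4) ∈ E(G2) ✓
  (0,3) → (φ(0),φ(3)) = (3,4) ∈ E(G2) ✓
  (0,4) → (φ(0),φ(4)) = (1,4) ∈ E(G2) ✓
  (1,2) → (φ(1),φ(2)) = (0,2) ∈ E(G2) ✓
  (3,4) → (φ(3),φ(4)) = (1,3) ∈ E(G2) ✓
All 6 edges of G1 map to edges of G2, and |E(G1)| = |E(G2)| = 6, so φ is a bijection on edges as well as vertices. Hence G1 ≅ G2.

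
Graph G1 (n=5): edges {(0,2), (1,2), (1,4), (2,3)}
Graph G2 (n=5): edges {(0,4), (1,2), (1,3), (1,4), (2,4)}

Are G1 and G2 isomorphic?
No, not isomorphic

The graphs are NOT isomorphic.

Counting triangles (3-cliques): G1 has 0, G2 has 1.
Triangle count is an isomorphism invariant, so differing triangle counts rule out isomorphism.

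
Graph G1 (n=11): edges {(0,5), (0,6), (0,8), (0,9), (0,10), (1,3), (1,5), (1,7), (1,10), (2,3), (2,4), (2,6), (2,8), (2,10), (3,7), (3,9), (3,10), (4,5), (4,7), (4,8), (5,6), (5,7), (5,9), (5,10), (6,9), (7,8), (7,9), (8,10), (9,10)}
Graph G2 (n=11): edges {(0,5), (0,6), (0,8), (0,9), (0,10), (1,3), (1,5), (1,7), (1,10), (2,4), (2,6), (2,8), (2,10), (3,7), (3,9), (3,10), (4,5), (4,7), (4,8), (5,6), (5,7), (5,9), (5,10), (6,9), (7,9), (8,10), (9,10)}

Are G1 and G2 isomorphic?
No, not isomorphic

The graphs are NOT isomorphic.

Counting edges: G1 has 29 edge(s); G2 has 27 edge(s).
Edge count is an isomorphism invariant (a bijection on vertices induces a bijection on edges), so differing edge counts rule out isomorphism.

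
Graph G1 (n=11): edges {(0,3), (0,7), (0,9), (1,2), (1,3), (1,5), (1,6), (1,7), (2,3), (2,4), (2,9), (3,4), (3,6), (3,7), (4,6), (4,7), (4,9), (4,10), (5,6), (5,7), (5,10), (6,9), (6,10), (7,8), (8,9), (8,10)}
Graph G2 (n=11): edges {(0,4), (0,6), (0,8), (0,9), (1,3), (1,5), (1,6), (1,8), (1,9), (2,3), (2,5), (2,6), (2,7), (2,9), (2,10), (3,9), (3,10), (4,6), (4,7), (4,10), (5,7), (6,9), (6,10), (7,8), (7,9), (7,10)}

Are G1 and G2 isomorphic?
Yes, isomorphic

The graphs are isomorphic.
One valid mapping φ: V(G1) → V(G2): 0→5, 1→10, 2→3, 3→2, 4→9, 5→4, 6→6, 7→7, 8→8, 9→1, 10→0

Verify φ preserves adjacency — for each edge of G1, its image is an edge of G2:
  (0,3) → (φ(0),φ(3)) = (2,5) ∈ E(G2) ✓
  (0,7) → (φ(0),φ(7)) = (5,7) ∈ E(G2) ✓
  (0,9) → (φ(0),φ(9)) = (1,5) ∈ E(G2) ✓
  (1,2) → (φ(1),φ(2)) = (3,10) ∈ E(G2) ✓
  (1,3) → (φ(1),φ(3)) = (2,10) ∈ E(G2) ✓
  (1,5) → (φ(1),φ(5)) = (4,10) ∈ E(G2) ✓
  (1,6) → (φ(1),φ(6)) = (6,10) ∈ E(G2) ✓
  (1,7) → (φ(1),φ(7)) = (7,10) ∈ E(G2) ✓
  (2,3) → (φ(2),φ(3)) = (2,3) ∈ E(G2) ✓
  (2,4) → (φ(2),φ(4)) = (3,9) ∈ E(G2) ✓
  (2,9) → (φ(2),φ(9)) = (1,3) ∈ E(G2) ✓
  (3,4) → (φ(3),φ(4)) = (2,9) ∈ E(G2) ✓
  (3,6) → (φ(3),φ(6)) = (2,6) ∈ E(G2) ✓
  (3,7) → (φ(3),φ(7)) = (2,7) ∈ E(G2) ✓
  (4,6) → (φ(4),φ(6)) = (6,9) ∈ E(G2) ✓
  (4,7) → (φ(4),φ(7)) = (7,9) ∈ E(G2) ✓
  (4,9) → (φ(4),φ(9)) = (1,9) ∈ E(G2) ✓
  (4,10) → (φ(4),φ(10)) = (0,9) ∈ E(G2) ✓
  (5,6) → (φ(5),φ(6)) = (4,6) ∈ E(G2) ✓
  (5,7) → (φ(5),φ(7)) = (4,7) ∈ E(G2) ✓
  (5,10) → (φ(5),φ(10)) = (0,4) ∈ E(G2) ✓
  (6,9) → (φ(6),φ(9)) = (1,6) ∈ E(G2) ✓
  (6,10) → (φ(6),φ(10)) = (0,6) ∈ E(G2) ✓
  (7,8) → (φ(7),φ(8)) = (7,8) ∈ E(G2) ✓
  (8,9) → (φ(8),φ(9)) = (1,8) ∈ E(G2) ✓
  (8,10) → (φ(8),φ(10)) = (0,8) ∈ E(G2) ✓
All 26 edges of G1 map to edges of G2, and |E(G1)| = |E(G2)| = 26, so φ is a bijection on edges as well as vertices. Hence G1 ≅ G2.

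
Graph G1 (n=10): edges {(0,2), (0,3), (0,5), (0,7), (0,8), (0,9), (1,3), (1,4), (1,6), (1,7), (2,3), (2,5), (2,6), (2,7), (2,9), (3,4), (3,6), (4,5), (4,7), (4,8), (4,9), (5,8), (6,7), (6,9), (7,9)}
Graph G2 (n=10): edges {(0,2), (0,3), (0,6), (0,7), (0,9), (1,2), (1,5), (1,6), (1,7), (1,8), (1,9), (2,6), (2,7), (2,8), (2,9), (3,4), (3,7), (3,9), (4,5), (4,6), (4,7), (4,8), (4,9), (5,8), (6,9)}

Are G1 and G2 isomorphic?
Yes, isomorphic

The graphs are isomorphic.
One valid mapping φ: V(G1) → V(G2): 0→1, 1→3, 2→2, 3→7, 4→4, 5→8, 6→0, 7→9, 8→5, 9→6

Verify φ preserves adjacency — for each edge of G1, its image is an edge of G2:
  (0,2) → (φ(0),φ(2)) = (1,2) ∈ E(G2) ✓
  (0,3) → (φ(0),φ(3)) = (1,7) ∈ E(G2) ✓
  (0,5) → (φ(0),φ(5)) = (1,8) ∈ E(G2) ✓
  (0,7) → (φ(0),φ(7)) = (1,9) ∈ E(G2) ✓
  (0,8) → (φ(0),φ(8)) = (1,5) ∈ E(G2) ✓
  (0,9) → (φ(0),φ(9)) = (1,6) ∈ E(G2) ✓
  (1,3) → (φ(1),φ(3)) = (3,7) ∈ E(G2) ✓
  (1,4) → (φ(1),φ(4)) = (3,4) ∈ E(G2) ✓
  (1,6) → (φ(1),φ(6)) = (0,3) ∈ E(G2) ✓
  (1,7) → (φ(1),φ(7)) = (3,9) ∈ E(G2) ✓
  (2,3) → (φ(2),φ(3)) = (2,7) ∈ E(G2) ✓
  (2,5) → (φ(2),φ(5)) = (2,8) ∈ E(G2) ✓
  (2,6) → (φ(2),φ(6)) = (0,2) ∈ E(G2) ✓
  (2,7) → (φ(2),φ(7)) = (2,9) ∈ E(G2) ✓
  (2,9) → (φ(2),φ(9)) = (2,6) ∈ E(G2) ✓
  (3,4) → (φ(3),φ(4)) = (4,7) ∈ E(G2) ✓
  (3,6) → (φ(3),φ(6)) = (0,7) ∈ E(G2) ✓
  (4,5) → (φ(4),φ(5)) = (4,8) ∈ E(G2) ✓
  (4,7) → (φ(4),φ(7)) = (4,9) ∈ E(G2) ✓
  (4,8) → (φ(4),φ(8)) = (4,5) ∈ E(G2) ✓
  (4,9) → (φ(4),φ(9)) = (4,6) ∈ E(G2) ✓
  (5,8) → (φ(5),φ(8)) = (5,8) ∈ E(G2) ✓
  (6,7) → (φ(6),φ(7)) = (0,9) ∈ E(G2) ✓
  (6,9) → (φ(6),φ(9)) = (0,6) ∈ E(G2) ✓
  (7,9) → (φ(7),φ(9)) = (6,9) ∈ E(G2) ✓
All 25 edges of G1 map to edges of G2, and |E(G1)| = |E(G2)| = 25, so φ is a bijection on edges as well as vertices. Hence G1 ≅ G2.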